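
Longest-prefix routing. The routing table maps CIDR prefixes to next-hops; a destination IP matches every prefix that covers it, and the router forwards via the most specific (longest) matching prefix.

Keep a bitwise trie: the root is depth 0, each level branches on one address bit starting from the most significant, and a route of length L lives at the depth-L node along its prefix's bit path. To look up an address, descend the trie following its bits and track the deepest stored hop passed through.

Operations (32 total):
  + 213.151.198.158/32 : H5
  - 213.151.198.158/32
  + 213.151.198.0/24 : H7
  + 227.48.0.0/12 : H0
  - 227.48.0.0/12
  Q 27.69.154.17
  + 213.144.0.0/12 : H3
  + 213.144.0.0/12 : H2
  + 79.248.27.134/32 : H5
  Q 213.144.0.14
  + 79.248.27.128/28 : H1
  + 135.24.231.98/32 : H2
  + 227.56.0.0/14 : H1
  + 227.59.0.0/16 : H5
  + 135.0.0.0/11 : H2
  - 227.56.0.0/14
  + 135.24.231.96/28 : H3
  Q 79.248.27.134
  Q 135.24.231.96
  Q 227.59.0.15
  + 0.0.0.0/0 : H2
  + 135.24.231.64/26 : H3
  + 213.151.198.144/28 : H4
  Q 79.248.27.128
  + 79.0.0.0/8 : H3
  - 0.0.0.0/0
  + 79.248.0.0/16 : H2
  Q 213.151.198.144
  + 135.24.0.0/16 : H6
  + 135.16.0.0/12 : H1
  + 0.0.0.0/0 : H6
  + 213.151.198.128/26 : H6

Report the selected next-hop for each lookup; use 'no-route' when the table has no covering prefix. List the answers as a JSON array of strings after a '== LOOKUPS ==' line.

Process each operation:
  + 213.151.198.158/32 (H5) depth=32
  del 213.151.198.158/32 (clear depth 32)
  + 213.151.198.0/24 (H7) depth=24
  + 227.48.0.0/12 (H0) depth=12
  del 227.48.0.0/12 (clear depth 12)
  ? 27.69.154.17  path d0:-  best=no-route
  + 213.144.0.0/12 (H3) depth=12
  + 213.144.0.0/12 (H2) depth=12
  + 79.248.27.134/32 (H5) depth=32
  ? 213.144.0.14  path d0:-→d1:-→d2:-→d3:-→d4:-→d5:-→d6:-→d7:-→d8:-→d9:-→d10:-→d11:-→d12:H2→d13:-  best=H2
  + 79.248.27.128/28 (H1) depth=28
  + 135.24.231.98/32 (H2) depth=32
  + 227.56.0.0/14 (H1) depth=14
  + 227.59.0.0/16 (H5) depth=16
  + 135.0.0.0/11 (H2) depth=11
  del 227.56.0.0/14 (clear depth 14)
  + 135.24.231.96/28 (H3) depth=28
  ? 79.248.27.134  path d0:-→d1:-→d2:-→d3:-→d4:-→d5:-→d6:-→d7:-→d8:-→d9:-→d10:-→d11:-→d12:-→d13:-→d14:-→d15:-→d16:-→d17:-→d18:-→d19:-→d20:-→d21:-→d22:-→d23:-→d24:-→d25:-→d26:-→d27:-→d28:H1→d29:-→d30:-→d31:-→d32:H5  best=H5
  ? 135.24.231.96  path d0:-→d1:-→d2:-→d3:-→d4:-→d5:-→d6:-→d7:-→d8:-→d9:-→d10:-→d11:H2→d12:-→d13:-→d14:-→d15:-→d16:-→d17:-→d18:-→d19:-→d20:-→d21:-→d22:-→d23:-→d24:-→d25:-→d26:-→d27:-→d28:H3→d29:-→d30:-  best=H3
  ? 227.59.0.15  path d0:-→d1:-→d2:-→d3:-→d4:-→d5:-→d6:-→d7:-→d8:-→d9:-→d10:-→d11:-→d12:-→d13:-→d14:-→d15:-→d16:H5  best=H5
  + 0.0.0.0/0 (H2) depth=0
  + 135.24.231.64/26 (H3) depth=26
  + 213.151.198.144/28 (H4) depth=28
  ? 79.248.27.128  path d0:H2→d1:-→d2:-→d3:-→d4:-→d5:-→d6:-→d7:-→d8:-→d9:-→d10:-→d11:-→d12:-→d13:-→d14:-→d15:-→d16:-→d17:-→d18:-→d19:-→d20:-→d21:-→d22:-→d23:-→d24:-→d25:-→d26:-→d27:-→d28:H1→d29:-  best=H1
  + 79.0.0.0/8 (H3) depth=8
  del 0.0.0.0/0 (clear depth 0)
  + 79.248.0.0/16 (H2) depth=16
  ? 213.151.198.144  path d0:-→d1:-→d2:-→d3:-→d4:-→d5:-→d6:-→d7:-→d8:-→d9:-→d10:-→d11:-→d12:H2→d13:-→d14:-→d15:-→d16:-→d17:-→d18:-→d19:-→d20:-→d21:-→d22:-→d23:-→d24:H7→d25:-→d26:-→d27:-→d28:H4  best=H4
  + 135.24.0.0/16 (H6) depth=16
  + 135.16.0.0/12 (H1) depth=12
  + 0.0.0.0/0 (H6) depth=0
  + 213.151.198.128/26 (H6) depth=26

== LOOKUPS ==
["no-route","H2","H5","H3","H5","H1","H4"]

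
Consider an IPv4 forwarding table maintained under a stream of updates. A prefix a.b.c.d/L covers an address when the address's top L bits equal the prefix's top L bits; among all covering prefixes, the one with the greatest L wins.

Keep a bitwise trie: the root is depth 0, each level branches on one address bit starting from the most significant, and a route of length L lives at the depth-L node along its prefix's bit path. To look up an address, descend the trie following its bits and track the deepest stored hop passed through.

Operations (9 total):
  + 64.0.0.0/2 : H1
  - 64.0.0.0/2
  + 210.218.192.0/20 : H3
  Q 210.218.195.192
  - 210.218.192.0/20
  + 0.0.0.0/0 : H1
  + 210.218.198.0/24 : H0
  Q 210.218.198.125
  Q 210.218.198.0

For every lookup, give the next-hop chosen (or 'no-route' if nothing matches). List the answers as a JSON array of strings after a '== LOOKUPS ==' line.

Process each operation:
  + 64.0.0.0/2 (H1) depth=2
  - 64.0.0.0/2 clear@2
  + 210.218.192.0/20 (H3) depth=20
  ? 210.218.195.192  path d0:-→d1:-→d2:-→d3:-→d4:-→d5:-→d6:-→d7:-→d8:-→d9:-→d10:-→d11:-→d12:-→d13:-→d14:-→d15:-→d16:-→d17:-→d18:-→d19:-→d20:H3  best=H3
  - 210.218.192.0/20 clear@20
  + 0.0.0.0/0 (H1) depth=0
  + 210.218.198.0/24 (H0) depth=24
  ? 210.218.198.125  path d0:H1→d1:-→d2:-→d3:-→d4:-→d5:-→d6:-→d7:-→d8:-→d9:-→d10:-→d11:-→d12:-→d13:-→d14:-→d15:-→d16:-→d17:-→d18:-→d19:-→d20:-→d21:-→d22:-→d23:-→d24:H0  best=H0
  ? 210.218.198.0  path d0:H1→d1:-→d2:-→d3:-→d4:-→d5:-→d6:-→d7:-→d8:-→d9:-→d10:-→d11:-→d12:-→d13:-→d14:-→d15:-→d16:-→d17:-→d18:-→d19:-→d20:-→d21:-→d22:-→d23:-→d24:H0  best=H0

== LOOKUPS ==
["H3","H0","H0"]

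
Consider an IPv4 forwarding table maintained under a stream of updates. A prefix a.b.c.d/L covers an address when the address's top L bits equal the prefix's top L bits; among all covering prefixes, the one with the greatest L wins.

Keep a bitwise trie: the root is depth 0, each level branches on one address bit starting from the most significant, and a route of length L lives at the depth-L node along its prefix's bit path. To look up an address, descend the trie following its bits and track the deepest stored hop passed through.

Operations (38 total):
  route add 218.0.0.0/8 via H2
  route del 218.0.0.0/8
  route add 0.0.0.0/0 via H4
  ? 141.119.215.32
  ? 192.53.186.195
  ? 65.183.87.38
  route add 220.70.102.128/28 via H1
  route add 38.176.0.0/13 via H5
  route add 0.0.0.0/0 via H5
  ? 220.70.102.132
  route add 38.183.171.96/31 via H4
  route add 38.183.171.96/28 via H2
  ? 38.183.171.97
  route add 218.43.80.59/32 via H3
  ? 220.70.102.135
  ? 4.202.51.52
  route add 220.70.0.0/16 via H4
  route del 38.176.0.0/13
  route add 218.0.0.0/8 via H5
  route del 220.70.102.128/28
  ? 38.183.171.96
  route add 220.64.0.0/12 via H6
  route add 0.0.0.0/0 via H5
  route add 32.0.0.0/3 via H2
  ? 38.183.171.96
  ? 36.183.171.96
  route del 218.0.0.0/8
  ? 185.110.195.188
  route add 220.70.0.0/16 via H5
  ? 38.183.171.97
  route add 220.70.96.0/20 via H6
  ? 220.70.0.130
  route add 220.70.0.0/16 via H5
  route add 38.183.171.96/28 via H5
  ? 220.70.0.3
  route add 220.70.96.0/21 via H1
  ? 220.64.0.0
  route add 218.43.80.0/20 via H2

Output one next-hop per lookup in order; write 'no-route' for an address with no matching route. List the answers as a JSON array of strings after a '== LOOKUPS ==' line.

Process each operation:
  add 218.0.0.0/8 -> H2 at depth 8
  - 218.0.0.0/8 clear@8
  add 0.0.0.0/0 -> H4 at depth 0
  Q 141.119.215.32: descend 1 ; hops seen [H4] ; pick H4
  Q 192.53.186.195: descend 110 ; hops seen [H4] ; pick H4
  Q 65.183.87.38: descend ε ; hops seen [H4] ; pick H4
  add 220.70.102.128/28 -> H1 at depth 28
  add 38.176.0.0/13 -> H5 at depth 13
  add 0.0.0.0/0 -> H5 at depth 0
  Q 220.70.102.132: descend 1101110001000110011001101000 ; hops seen [H5,H1] ; pick H1
  add 38.183.171.96/31 -> H4 at depth 31
  add 38.183.171.96/28 -> H2 at depth 28
  Q 38.183.171.97: descend 0010011010110111101010110110000 ; hops seen [H5,H5,H2,H4] ; pick H4
  add 218.43.80.59/32 -> H3 at depth 32
  Q 220.70.102.135: descend 1101110001000110011001101000 ; hops seen [H5,H1] ; pick H1
  Q 4.202.51.52: descend 00 ; hops seen [H5] ; pick H5
  add 220.70.0.0/16 -> H4 at depth 16
  - 38.176.0.0/13 clear@13
  add 218.0.0.0/8 -> H5 at depth 8
  - 220.70.102.128/28 clear@28
  Q 38.183.171.96: descend 0010011010110111101010110110000 ; hops seen [H5,H2,H4] ; pick H4
  add 220.64.0.0/12 -> H6 at depth 12
  add 0.0.0.0/0 -> H5 at depth 0
  add 32.0.0.0/3 -> H2 at depth 3
  Q 38.183.171.96: descend 0010011010110111101010110110000 ; hops seen [H5,H2,H2,H4] ; pick H4
  Q 36.183.171.96: descend 001001 ; hops seen [H5,H2] ; pick H2
  - 218.0.0.0/8 clear@8
  Q 185.110.195.188: descend 1 ; hops seen [H5] ; pick H5
  add 220.70.0.0/16 -> H5 at depth 16
  Q 38.183.171.97: descend 0010011010110111101010110110000 ; hops seen [H5,H2,H2,H4] ; pick H4
  add 220.70.96.0/20 -> H6 at depth 20
  Q 220.70.0.130: descend 11011100010001100 ; hops seen [H5,H6,H5] ; pick H5
  add 220.70.0.0/16 -> H5 at depth 16
  add 38.183.171.96/28 -> H5 at depth 28
  Q 220.70.0.3: descend 11011100010001100 ; hops seen [H5,H6,H5] ; pick H5
  add 220.70.96.0/21 -> H1 at depth 21
  Q 220.64.0.0: descend 1101110001000 ; hops seen [H5,H6] ; pick H6
  add 218.43.80.0/20 -> H2 at depth 20

== LOOKUPS ==
["H4","H4","H4","H1","H4","H1","H5","H4","H4","H2","H5","H4","H5","H5","H6"]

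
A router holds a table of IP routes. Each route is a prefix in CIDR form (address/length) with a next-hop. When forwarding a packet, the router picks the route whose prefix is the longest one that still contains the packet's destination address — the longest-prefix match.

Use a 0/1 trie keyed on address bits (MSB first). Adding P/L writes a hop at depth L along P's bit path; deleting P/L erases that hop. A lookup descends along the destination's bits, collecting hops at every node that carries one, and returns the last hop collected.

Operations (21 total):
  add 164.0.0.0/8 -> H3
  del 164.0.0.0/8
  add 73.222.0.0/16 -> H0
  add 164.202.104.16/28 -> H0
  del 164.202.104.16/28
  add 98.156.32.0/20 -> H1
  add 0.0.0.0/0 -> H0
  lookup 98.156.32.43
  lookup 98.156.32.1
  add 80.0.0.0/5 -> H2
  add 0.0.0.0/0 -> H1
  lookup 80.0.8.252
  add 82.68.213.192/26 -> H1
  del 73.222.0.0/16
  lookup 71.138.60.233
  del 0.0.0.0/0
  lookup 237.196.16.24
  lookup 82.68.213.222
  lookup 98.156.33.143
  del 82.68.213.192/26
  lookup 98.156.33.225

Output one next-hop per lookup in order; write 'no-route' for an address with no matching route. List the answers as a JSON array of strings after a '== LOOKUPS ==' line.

Apply in order:
  + 164.0.0.0/8 (H3) depth=8
  - 164.0.0.0/8 clear@8
  + 73.222.0.0/16 (H0) depth=16
  + 164.202.104.16/28 (H0) depth=28
  - 164.202.104.16/28 clear@28
  + 98.156.32.0/20 (H1) depth=20
  + 0.0.0.0/0 (H0) depth=0
  lookup 98.156.32.43: bits 01100010100111000010 walk d0:H0→d1:-→d2:-→d3:-→d4:-→d5:-→d6:-→d7:-→d8:-→d9:-→d10:-→d11:-→d12:-→d13:-→d14:-→d15:-→d16:-→d17:-→d18:-→d19:-→d20:H1 -> H1
  lookup 98.156.32.1: bits 01100010100111000010 walk d0:H0→d1:-→d2:-→d3:-→d4:-→d5:-→d6:-→d7:-→d8:-→d9:-→d10:-→d11:-→d12:-→d13:-→d14:-→d15:-→d16:-→d17:-→d18:-→d19:-→d20:H1 -> H1
  + 80.0.0.0/5 (H2) depth=5
  + 0.0.0.0/0 (H1) depth=0
  lookup 80.0.8.252: bits 01010 walk d0:H1→d1:-→d2:-→d3:-→d4:-→d5:H2 -> H2
  + 82.68.213.192/26 (H1) depth=26
  - 73.222.0.0/16 clear@16
  lookup 71.138.60.233: bits 0100 walk d0:H1→d1:-→d2:-→d3:-→d4:- -> H1
  - 0.0.0.0/0 clear@0
  lookup 237.196.16.24: bits 1 walk d0:-→d1:- -> no-route
  lookup 82.68.213.222: bits 01010010010001001101010111 walk d0:-→d1:-→d2:-→d3:-→d4:-→d5:H2→d6:-→d7:-→d8:-→d9:-→d10:-→d11:-→d12:-→d13:-→d14:-→d15:-→d16:-→d17:-→d18:-→d19:-→d20:-→d21:-→d22:-→d23:-→d24:-→d25:-→d26:H1 -> H1
  lookup 98.156.33.143: bits 01100010100111000010 walk d0:-→d1:-→d2:-→d3:-→d4:-→d5:-→d6:-→d7:-→d8:-→d9:-→d10:-→d11:-→d12:-→d13:-→d14:-→d15:-→d16:-→d17:-→d18:-→d19:-→d20:H1 -> H1
  - 82.68.213.192/26 clear@26
  lookup 98.156.33.225: bits 01100010100111000010 walk d0:-→d1:-→d2:-→d3:-→d4:-→d5:-→d6:-→d7:-→d8:-→d9:-→d10:-→d11:-→d12:-→d13:-→d14:-→d15:-→d16:-→d17:-→d18:-→d19:-→d20:H1 -> H1

== LOOKUPS ==
["H1","H1","H2","H1","no-route","H1","H1","H1"]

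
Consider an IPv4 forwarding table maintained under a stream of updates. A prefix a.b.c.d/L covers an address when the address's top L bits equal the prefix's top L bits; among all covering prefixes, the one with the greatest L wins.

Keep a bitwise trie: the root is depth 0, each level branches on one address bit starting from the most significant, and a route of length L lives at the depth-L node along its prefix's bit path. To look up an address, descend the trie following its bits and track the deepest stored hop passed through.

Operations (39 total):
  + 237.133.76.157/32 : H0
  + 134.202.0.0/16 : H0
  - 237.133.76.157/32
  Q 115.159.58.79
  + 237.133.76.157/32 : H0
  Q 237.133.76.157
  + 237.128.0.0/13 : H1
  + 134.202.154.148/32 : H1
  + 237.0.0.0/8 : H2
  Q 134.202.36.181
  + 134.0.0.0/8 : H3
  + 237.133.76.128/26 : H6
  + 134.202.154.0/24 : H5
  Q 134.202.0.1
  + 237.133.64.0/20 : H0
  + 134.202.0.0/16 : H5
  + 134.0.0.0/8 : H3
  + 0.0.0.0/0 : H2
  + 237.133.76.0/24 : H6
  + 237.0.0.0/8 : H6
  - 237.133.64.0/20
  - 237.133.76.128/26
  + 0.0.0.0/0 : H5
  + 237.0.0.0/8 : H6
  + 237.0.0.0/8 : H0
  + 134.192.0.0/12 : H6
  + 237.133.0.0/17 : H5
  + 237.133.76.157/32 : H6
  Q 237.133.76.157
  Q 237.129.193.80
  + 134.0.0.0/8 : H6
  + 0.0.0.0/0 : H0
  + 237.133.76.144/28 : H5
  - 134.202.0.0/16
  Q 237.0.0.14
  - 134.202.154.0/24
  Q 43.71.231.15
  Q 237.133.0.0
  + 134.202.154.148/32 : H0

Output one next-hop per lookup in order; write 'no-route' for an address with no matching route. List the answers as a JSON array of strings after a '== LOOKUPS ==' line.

Process each operation:
  + 237.133.76.157/32 (H0) depth=32
  + 134.202.0.0/16 (H0) depth=16
  del 237.133.76.157/32 (clear depth 32)
  lookup 115.159.58.79: bits ε walk d0:- -> no-route
  + 237.133.76.157/32 (H0) depth=32
  lookup 237.133.76.157: bits 11101101100001010100110010011101 walk d0:-→d1:-→d2:-→d3:-→d4:-→d5:-→d6:-→d7:-→d8:-→d9:-→d10:-→d11:-→d12:-→d13:-→d14:-→d15:-→d16:-→d17:-→d18:-→d19:-→d20:-→d21:-→d22:-→d23:-→d24:-→d25:-→d26:-→d27:-→d28:-→d29:-→d30:-→d31:-→d32:H0 -> H0
  + 237.128.0.0/13 (H1) depth=13
  + 134.202.154.148/32 (H1) depth=32
  + 237.0.0.0/8 (H2) depth=8
  lookup 134.202.36.181: bits 1000011011001010 walk d0:-→d1:-→d2:-→d3:-→d4:-→d5:-→d6:-→d7:-→d8:-→d9:-→d10:-→d11:-→d12:-→d13:-→d14:-→d15:-→d16:H0 -> H0
  + 134.0.0.0/8 (H3) depth=8
  + 237.133.76.128/26 (H6) depth=26
  + 134.202.154.0/24 (H5) depth=24
  lookup 134.202.0.1: bits 1000011011001010 walk d0:-→d1:-→d2:-→d3:-→d4:-→d5:-→d6:-→d7:-→d8:H3→d9:-→d10:-→d11:-→d12:-→d13:-→d14:-→d15:-→d16:H0 -> H0
  + 237.133.64.0/20 (H0) depth=20
  + 134.202.0.0/16 (H5) depth=16
  + 134.0.0.0/8 (H3) depth=8
  + 0.0.0.0/0 (H2) depth=0
  + 237.133.76.0/24 (H6) depth=24
  + 237.0.0.0/8 (H6) depth=8
  del 237.133.64.0/20 (clear depth 20)
  del 237.133.76.128/26 (clear depth 26)
  + 0.0.0.0/0 (H5) depth=0
  + 237.0.0.0/8 (H6) depth=8
  + 237.0.0.0/8 (H0) depth=8
  + 134.192.0.0/12 (H6) depth=12
  + 237.133.0.0/17 (H5) depth=17
  + 237.133.76.157/32 (H6) depth=32
  lookup 237.133.76.157: bits 11101101100001010100110010011101 walk d0:H5→d1:-→d2:-→d3:-→d4:-→d5:-→d6:-→d7:-→d8:H0→d9:-→d10:-→d11:-→d12:-→d13:H1→d14:-→d15:-→d16:-→d17:H5→d18:-→d19:-→d20:-→d21:-→d22:-→d23:-→d24:H6→d25:-→d26:-→d27:-→d28:-→d29:-→d30:-→d31:-→d32:H6 -> H6
  lookup 237.129.193.80: bits 1110110110000 walk d0:H5→d1:-→d2:-→d3:-→d4:-→d5:-→d6:-→d7:-→d8:H0→d9:-→d10:-→d11:-→d12:-→d13:H1 -> H1
  + 134.0.0.0/8 (H6) depth=8
  + 0.0.0.0/0 (H0) depth=0
  + 237.133.76.144/28 (H5) depth=28
  del 134.202.0.0/16 (clear depth 16)
  lookup 237.0.0.14: bits 11101101 walk d0:H0→d1:-→d2:-→d3:-→d4:-→d5:-→d6:-→d7:-→d8:H0 -> H0
  del 134.202.154.0/24 (clear depth 24)
  lookup 43.71.231.15: bits ε walk d0:H0 -> H0
  lookup 237.133.0.0: bits 11101101100001010 walk d0:H0→d1:-→d2:-→d3:-→d4:-→d5:-→d6:-→d7:-→d8:H0→d9:-→d10:-→d11:-→d12:-→d13:H1→d14:-→d15:-→d16:-→d17:H5 -> H5
  + 134.202.154.148/32 (H0) depth=32

== LOOKUPS ==
["no-route","H0","H0","H0","H6","H1","H0","H0","H5"]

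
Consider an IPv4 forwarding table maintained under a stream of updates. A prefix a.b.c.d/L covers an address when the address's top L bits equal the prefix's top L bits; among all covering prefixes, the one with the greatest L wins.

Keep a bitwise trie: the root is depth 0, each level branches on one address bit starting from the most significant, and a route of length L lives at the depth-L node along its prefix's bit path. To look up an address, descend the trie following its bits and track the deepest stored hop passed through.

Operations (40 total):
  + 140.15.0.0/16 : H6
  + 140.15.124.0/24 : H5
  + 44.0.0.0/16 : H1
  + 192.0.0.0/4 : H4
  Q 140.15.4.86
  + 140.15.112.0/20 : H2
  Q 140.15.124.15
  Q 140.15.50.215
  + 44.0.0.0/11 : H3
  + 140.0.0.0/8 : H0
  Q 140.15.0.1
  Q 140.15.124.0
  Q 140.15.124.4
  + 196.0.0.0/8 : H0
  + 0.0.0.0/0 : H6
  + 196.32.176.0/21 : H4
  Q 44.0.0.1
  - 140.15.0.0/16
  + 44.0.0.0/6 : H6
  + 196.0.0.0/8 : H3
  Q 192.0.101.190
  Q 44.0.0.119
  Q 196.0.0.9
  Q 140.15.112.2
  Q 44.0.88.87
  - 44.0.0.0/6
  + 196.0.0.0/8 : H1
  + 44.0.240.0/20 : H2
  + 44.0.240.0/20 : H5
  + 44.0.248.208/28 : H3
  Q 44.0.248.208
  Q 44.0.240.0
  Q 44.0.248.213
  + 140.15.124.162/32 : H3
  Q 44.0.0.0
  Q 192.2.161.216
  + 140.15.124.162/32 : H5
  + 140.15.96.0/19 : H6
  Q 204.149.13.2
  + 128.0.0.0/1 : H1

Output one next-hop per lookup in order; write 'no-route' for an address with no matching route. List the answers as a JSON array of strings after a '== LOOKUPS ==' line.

Process each operation:
  add 140.15.0.0/16 -> H6 at depth 16
  add 140.15.124.0/24 -> H5 at depth 24
  add 44.0.0.0/16 -> H1 at depth 16
  add 192.0.0.0/4 -> H4 at depth 4
  ? 140.15.4.86  path d0:-→d1:-→d2:-→d3:-→d4:-→d5:-→d6:-→d7:-→d8:-→d9:-→d10:-→d11:-→d12:-→d13:-→d14:-→d15:-→d16:H6→d17:-  best=H6
  add 140.15.112.0/20 -> H2 at depth 20
  ? 140.15.124.15  path d0:-→d1:-→d2:-→d3:-→d4:-→d5:-→d6:-→d7:-→d8:-→d9:-→d10:-→d11:-→d12:-→d13:-→d14:-→d15:-→d16:H6→d17:-→d18:-→d19:-→d20:H2→d21:-→d22:-→d23:-→d24:H5  best=H5
  ? 140.15.50.215  path d0:-→d1:-→d2:-→d3:-→d4:-→d5:-→d6:-→d7:-→d8:-→d9:-→d10:-→d11:-→d12:-→d13:-→d14:-→d15:-→d16:H6→d17:-  best=H6
  add 44.0.0.0/11 -> H3 at depth 11
  add 140.0.0.0/8 -> H0 at depth 8
  ? 140.15.0.1  path d0:-→d1:-→d2:-→d3:-→d4:-→d5:-→d6:-→d7:-→d8:H0→d9:-→d10:-→d11:-→d12:-→d13:-→d14:-→d15:-→d16:H6→d17:-  best=H6
  ? 140.15.124.0  path d0:-→d1:-→d2:-→d3:-→d4:-→d5:-→d6:-→d7:-→d8:H0→d9:-→d10:-→d11:-→d12:-→d13:-→d14:-→d15:-→d16:H6→d17:-→d18:-→d19:-→d20:H2→d21:-→d22:-→d23:-→d24:H5  best=H5
  ? 140.15.124.4  path d0:-→d1:-→d2:-→d3:-→d4:-→d5:-→d6:-→d7:-→d8:H0→d9:-→d10:-→d11:-→d12:-→d13:-→d14:-→d15:-→d16:H6→d17:-→d18:-→d19:-→d20:H2→d21:-→d22:-→d23:-→d24:H5  best=H5
  add 196.0.0.0/8 -> H0 at depth 8
  add 0.0.0.0/0 -> H6 at depth 0
  add 196.32.176.0/21 -> H4 at depth 21
  ? 44.0.0.1  path d0:H6→d1:-→d2:-→d3:-→d4:-→d5:-→d6:-→d7:-→d8:-→d9:-→d10:-→d11:H3→d12:-→d13:-→d14:-→d15:-→d16:H1  best=H1
  - 140.15.0.0/16 clear@16
  add 44.0.0.0/6 -> H6 at depth 6
  add 196.0.0.0/8 -> H3 at depth 8
  ? 192.0.101.190  path d0:H6→d1:-→d2:-→d3:-→d4:H4→d5:-  best=H4
  ? 44.0.0.119  path d0:H6→d1:-→d2:-→d3:-→d4:-→d5:-→d6:H6→d7:-→d8:-→d9:-→d10:-→d11:H3→d12:-→d13:-→d14:-→d15:-→d16:H1  best=H1
  ? 196.0.0.9  path d0:H6→d1:-→d2:-→d3:-→d4:H4→d5:-→d6:-→d7:-→d8:H3→d9:-→d10:-  best=H3
  ? 140.15.112.2  path d0:H6→d1:-→d2:-→d3:-→d4:-→d5:-→d6:-→d7:-→d8:H0→d9:-→d10:-→d11:-→d12:-→d13:-→d14:-→d15:-→d16:-→d17:-→d18:-→d19:-→d20:H2  best=H2
  ? 44.0.88.87  path d0:H6→d1:-→d2:-→d3:-→d4:-→d5:-→d6:H6→d7:-→d8:-→d9:-→d10:-→d11:H3→d12:-→d13:-→d14:-→d15:-→d16:H1  best=H1
  - 44.0.0.0/6 clear@6
  add 196.0.0.0/8 -> H1 at depth 8
  add 44.0.240.0/20 -> H2 at depth 20
  add 44.0.240.0/20 -> H5 at depth 20
  add 44.0.248.208/28 -> H3 at depth 28
  ? 44.0.248.208  path d0:H6→d1:-→d2:-→d3:-→d4:-→d5:-→d6:-→d7:-→d8:-→d9:-→d10:-→d11:H3→d12:-→d13:-→d14:-→d15:-→d16:H1→d17:-→d18:-→d19:-→d20:H5→d21:-→d22:-→d23:-→d24:-→d25:-→d26:-→d27:-→d28:H3  best=H3
  ? 44.0.240.0  path d0:H6→d1:-→d2:-→d3:-→d4:-→d5:-→d6:-→d7:-→d8:-→d9:-→d10:-→d11:H3→d12:-→d13:-→d14:-→d15:-→d16:H1→d17:-→d18:-→d19:-→d20:H5  best=H5
  ? 44.0.248.213  path d0:H6→d1:-→d2:-→d3:-→d4:-→d5:-→d6:-→d7:-→d8:-→d9:-→d10:-→d11:H3→d12:-→d13:-→d14:-→d15:-→d16:H1→d17:-→d18:-→d19:-→d20:H5→d21:-→d22:-→d23:-→d24:-→d25:-→d26:-→d27:-→d28:H3  best=H3
  add 140.15.124.162/32 -> H3 at depth 32
  ? 44.0.0.0  path d0:H6→d1:-→d2:-→d3:-→d4:-→d5:-→d6:-→d7:-→d8:-→d9:-→d10:-→d11:H3→d12:-→d13:-→d14:-→d15:-→d16:H1  best=H1
  ? 192.2.161.216  path d0:H6→d1:-→d2:-→d3:-→d4:H4→d5:-  best=H4
  add 140.15.124.162/32 -> H5 at depth 32
  add 140.15.96.0/19 -> H6 at depth 19
  ? 204.149.13.2  path d0:H6→d1:-→d2:-→d3:-→d4:H4  best=H4
  add 128.0.0.0/1 -> H1 at depth 1

== LOOKUPS ==
["H6","H5","H6","H6","H5","H5","H1","H4","H1","H3","H2","H1","H3","H5","H3","H1","H4","H4"]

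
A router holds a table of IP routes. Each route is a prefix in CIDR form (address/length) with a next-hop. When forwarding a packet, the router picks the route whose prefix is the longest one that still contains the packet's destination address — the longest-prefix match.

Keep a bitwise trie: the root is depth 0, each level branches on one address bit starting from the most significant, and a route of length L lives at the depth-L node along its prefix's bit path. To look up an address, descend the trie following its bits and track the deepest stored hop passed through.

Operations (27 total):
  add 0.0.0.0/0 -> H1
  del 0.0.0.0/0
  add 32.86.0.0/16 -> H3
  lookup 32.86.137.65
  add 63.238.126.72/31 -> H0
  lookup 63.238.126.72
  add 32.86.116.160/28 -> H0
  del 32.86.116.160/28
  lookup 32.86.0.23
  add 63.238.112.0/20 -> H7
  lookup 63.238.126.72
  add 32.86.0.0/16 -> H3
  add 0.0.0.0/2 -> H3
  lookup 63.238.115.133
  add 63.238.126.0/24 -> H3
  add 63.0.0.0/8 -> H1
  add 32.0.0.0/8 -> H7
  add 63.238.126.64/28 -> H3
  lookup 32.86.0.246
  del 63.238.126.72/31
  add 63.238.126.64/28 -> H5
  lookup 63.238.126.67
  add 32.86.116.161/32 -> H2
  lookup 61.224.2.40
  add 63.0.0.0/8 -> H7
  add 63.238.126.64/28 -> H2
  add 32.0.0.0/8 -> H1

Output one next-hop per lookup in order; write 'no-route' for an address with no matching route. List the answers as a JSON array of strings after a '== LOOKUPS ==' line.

Process each operation:
  add 0.0.0.0/0 -> H1 at depth 0
  - 0.0.0.0/0 clear@0
  add 32.86.0.0/16 -> H3 at depth 16
  lookup 32.86.137.65: bits 0010000001010110 walk d0:-→d1:-→d2:-→d3:-→d4:-→d5:-→d6:-→d7:-→d8:-→d9:-→d10:-→d11:-→d12:-→d13:-→d14:-→d15:-→d16:H3 -> H3
  add 63.238.126.72/31 -> H0 at depth 31
  lookup 63.238.126.72: bits 0011111111101110011111100100100 walk d0:-→d1:-→d2:-→d3:-→d4:-→d5:-→d6:-→d7:-→d8:-→d9:-→d10:-→d11:-→d12:-→d13:-→d14:-→d15:-→d16:-→d17:-→d18:-→d19:-→d20:-→d21:-→d22:-→d23:-→d24:-→d25:-→d26:-→d27:-→d28:-→d29:-→d30:-→d31:H0 -> H0
  add 32.86.116.160/28 -> H0 at depth 28
  - 32.86.116.160/28 clear@28
  lookup 32.86.0.23: bits 00100000010101100 walk d0:-→d1:-→d2:-→d3:-→d4:-→d5:-→d6:-→d7:-→d8:-→d9:-→d10:-→d11:-→d12:-→d13:-→d14:-→d15:-→d16:H3→d17:- -> H3
  add 63.238.112.0/20 -> H7 at depth 20
  lookup 63.238.126.72: bits 0011111111101110011111100100100 walk d0:-→d1:-→d2:-→d3:-→d4:-→d5:-→d6:-→d7:-→d8:-→d9:-→d10:-→d11:-→d12:-→d13:-→d14:-→d15:-→d16:-→d17:-→d18:-→d19:-→d20:H7→d21:-→d22:-→d23:-→d24:-→d25:-→d26:-→d27:-→d28:-→d29:-→d30:-→d31:H0 -> H0
  add 32.86.0.0/16 -> H3 at depth 16
  add 0.0.0.0/2 -> H3 at depth 2
  lookup 63.238.115.133: bits 00111111111011100111 walk d0:-→d1:-→d2:H3→d3:-→d4:-→d5:-→d6:-→d7:-→d8:-→d9:-→d10:-→d11:-→d12:-→d13:-→d14:-→d15:-→d16:-→d17:-→d18:-→d19:-→d20:H7 -> H7
  add 63.238.126.0/24 -> H3 at depth 24
  add 63.0.0.0/8 -> H1 at depth 8
  add 32.0.0.0/8 -> H7 at depth 8
  add 63.238.126.64/28 -> H3 at depth 28
  lookup 32.86.0.246: bits 00100000010101100 walk d0:-→d1:-→d2:H3→d3:-→d4:-→d5:-→d6:-→d7:-→d8:H7→d9:-→d10:-→d11:-→d12:-→d13:-→d14:-→d15:-→d16:H3→d17:- -> H3
  - 63.238.126.72/31 clear@31
  add 63.238.126.64/28 -> H5 at depth 28
  lookup 63.238.126.67: bits 0011111111101110011111100100 walk d0:-→d1:-→d2:H3→d3:-→d4:-→d5:-→d6:-→d7:-→d8:H1→d9:-→d10:-→d11:-→d12:-→d13:-→d14:-→d15:-→d16:-→d17:-→d18:-→d19:-→d20:H7→d21:-→d22:-→d23:-→d24:H3→d25:-→d26:-→d27:-→d28:H5 -> H5
  add 32.86.116.161/32 -> H2 at depth 32
  lookup 61.224.2.40: bits 001111 walk d0:-→d1:-→d2:H3→d3:-→d4:-→d5:-→d6:- -> H3
  add 63.0.0.0/8 -> H7 at depth 8
  add 63.238.126.64/28 -> H2 at depth 28
  add 32.0.0.0/8 -> H1 at depth 8

== LOOKUPS ==
["H3","H0","H3","H0","H7","H3","H5","H3"]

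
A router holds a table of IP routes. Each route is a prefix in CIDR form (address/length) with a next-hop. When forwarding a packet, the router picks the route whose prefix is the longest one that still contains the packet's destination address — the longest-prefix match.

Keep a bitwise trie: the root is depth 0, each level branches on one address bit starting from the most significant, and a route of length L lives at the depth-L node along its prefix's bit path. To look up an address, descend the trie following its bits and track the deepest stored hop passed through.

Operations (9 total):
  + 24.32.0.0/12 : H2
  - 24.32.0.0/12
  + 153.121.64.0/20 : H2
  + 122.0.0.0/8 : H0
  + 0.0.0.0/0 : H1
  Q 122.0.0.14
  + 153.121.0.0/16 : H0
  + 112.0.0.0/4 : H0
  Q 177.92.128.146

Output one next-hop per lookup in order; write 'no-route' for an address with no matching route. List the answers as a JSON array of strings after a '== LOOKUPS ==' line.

Trace:
  + 24.32.0.0/12 (H2) depth=12
  del 24.32.0.0/12 (clear depth 12)
  + 153.121.64.0/20 (H2) depth=20
  + 122.0.0.0/8 (H0) depth=8
  + 0.0.0.0/0 (H1) depth=0
  Q 122.0.0.14: descend 01111010 ; hops seen [H1,H0] ; pick H0
  + 153.121.0.0/16 (H0) depth=16
  + 112.0.0.0/4 (H0) depth=4
  Q 177.92.128.146: descend 10 ; hops seen [H1] ; pick H1

== LOOKUPS ==
["H0","H1"]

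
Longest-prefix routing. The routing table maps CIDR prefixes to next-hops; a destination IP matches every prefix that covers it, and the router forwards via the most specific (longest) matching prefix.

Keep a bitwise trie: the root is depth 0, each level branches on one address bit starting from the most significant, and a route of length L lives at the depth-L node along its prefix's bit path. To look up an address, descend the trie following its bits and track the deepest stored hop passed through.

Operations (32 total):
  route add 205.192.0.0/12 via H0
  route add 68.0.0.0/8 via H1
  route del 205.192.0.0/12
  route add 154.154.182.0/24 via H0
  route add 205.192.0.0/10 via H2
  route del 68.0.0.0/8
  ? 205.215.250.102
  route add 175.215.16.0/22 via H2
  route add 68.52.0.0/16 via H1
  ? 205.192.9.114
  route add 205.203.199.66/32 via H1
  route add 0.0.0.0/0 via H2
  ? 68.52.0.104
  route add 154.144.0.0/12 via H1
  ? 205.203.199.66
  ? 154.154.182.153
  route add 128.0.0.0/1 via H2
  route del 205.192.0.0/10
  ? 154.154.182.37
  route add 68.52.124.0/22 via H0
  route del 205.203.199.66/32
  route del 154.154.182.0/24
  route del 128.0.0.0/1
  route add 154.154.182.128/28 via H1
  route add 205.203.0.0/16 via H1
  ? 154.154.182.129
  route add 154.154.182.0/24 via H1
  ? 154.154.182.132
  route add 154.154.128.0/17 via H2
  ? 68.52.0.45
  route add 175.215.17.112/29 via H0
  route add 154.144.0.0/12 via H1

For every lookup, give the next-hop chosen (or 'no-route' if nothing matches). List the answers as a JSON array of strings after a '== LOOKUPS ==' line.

Apply in order:
  + 205.192.0.0/12 (H0) depth=12
  + 68.0.0.0/8 (H1) depth=8
  del 205.192.0.0/12 (clear depth 12)
  + 154.154.182.0/24 (H0) depth=24
  + 205.192.0.0/10 (H2) depth=10
  del 68.0.0.0/8 (clear depth 8)
  lookup 205.215.250.102: bits 11001101110 walk d0:-→d1:-→d2:-→d3:-→d4:-→d5:-→d6:-→d7:-→d8:-→d9:-→d10:H2→d11:- -> H2
  + 175.215.16.0/22 (H2) depth=22
  + 68.52.0.0/16 (H1) depth=16
  lookup 205.192.9.114: bits 110011011100 walk d0:-→d1:-→d2:-→d3:-→d4:-→d5:-→d6:-→d7:-→d8:-→d9:-→d10:H2→d11:-→d12:- -> H2
  + 205.203.199.66/32 (H1) depth=32
  + 0.0.0.0/0 (H2) depth=0
  lookup 68.52.0.104: bits 0100010000110100 walk d0:H2→d1:-→d2:-→d3:-→d4:-→d5:-→d6:-→d7:-→d8:-→d9:-→d10:-→d11:-→d12:-→d13:-→d14:-→d15:-→d16:H1 -> H1
  + 154.144.0.0/12 (H1) depth=12
  lookup 205.203.199.66: bits 11001101110010111100011101000010 walk d0:H2→d1:-→d2:-→d3:-→d4:-→d5:-→d6:-→d7:-→d8:-→d9:-→d10:H2→d11:-→d12:-→d13:-→d14:-→d15:-→d16:-→d17:-→d18:-→d19:-→d20:-→d21:-→d22:-→d23:-→d24:-→d25:-→d26:-→d27:-→d28:-→d29:-→d30:-→d31:-→d32:H1 -> H1
  lookup 154.154.182.153: bits 100110101001101010110110 walk d0:H2→d1:-→d2:-→d3:-→d4:-→d5:-→d6:-→d7:-→d8:-→d9:-→d10:-→d11:-→d12:H1→d13:-→d14:-→d15:-→d16:-→d17:-→d18:-→d19:-→d20:-→d21:-→d22:-→d23:-→d24:H0 -> H0
  + 128.0.0.0/1 (H2) depth=1
  del 205.192.0.0/10 (clear depth 10)
  lookup 154.154.182.37: bits 100110101001101010110110 walk d0:H2→d1:H2→d2:-→d3:-→d4:-→d5:-→d6:-→d7:-→d8:-→d9:-→d10:-→d11:-→d12:H1→d13:-→d14:-→d15:-→d16:-→d17:-→d18:-→d19:-→d20:-→d21:-→d22:-→d23:-→d24:H0 -> H0
  + 68.52.124.0/22 (H0) depth=22
  del 205.203.199.66/32 (clear depth 32)
  del 154.154.182.0/24 (clear depth 24)
  del 128.0.0.0/1 (clear depth 1)
  + 154.154.182.128/28 (H1) depth=28
  + 205.203.0.0/16 (H1) depth=16
  lookup 154.154.182.129: bits 1001101010011010101101101000 walk d0:H2→d1:-→d2:-→d3:-→d4:-→d5:-→d6:-→d7:-→d8:-→d9:-→d10:-→d11:-→d12:H1→d13:-→d14:-→d15:-→d16:-→d17:-→d18:-→d19:-→d20:-→d21:-→d22:-→d23:-→d24:-→d25:-→d26:-→d27:-→d28:H1 -> H1
  + 154.154.182.0/24 (H1) depth=24
  lookup 154.154.182.132: bits 1001101010011010101101101000 walk d0:H2→d1:-→d2:-→d3:-→d4:-→d5:-→d6:-→d7:-→d8:-→d9:-→d10:-→d11:-→d12:H1→d13:-→d14:-→d15:-→d16:-→d17:-→d18:-→d19:-→d20:-→d21:-→d22:-→d23:-→d24:H1→d25:-→d26:-→d27:-→d28:H1 -> H1
  + 154.154.128.0/17 (H2) depth=17
  lookup 68.52.0.45: bits 01000100001101000 walk d0:H2→d1:-→d2:-→d3:-→d4:-→d5:-→d6:-→d7:-→d8:-→d9:-→d10:-→d11:-→d12:-→d13:-→d14:-→d15:-→d16:H1→d17:- -> H1
  + 175.215.17.112/29 (H0) depth=29
  + 154.144.0.0/12 (H1) depth=12

== LOOKUPS ==
["H2","H2","H1","H1","H0","H0","H1","H1","H1"]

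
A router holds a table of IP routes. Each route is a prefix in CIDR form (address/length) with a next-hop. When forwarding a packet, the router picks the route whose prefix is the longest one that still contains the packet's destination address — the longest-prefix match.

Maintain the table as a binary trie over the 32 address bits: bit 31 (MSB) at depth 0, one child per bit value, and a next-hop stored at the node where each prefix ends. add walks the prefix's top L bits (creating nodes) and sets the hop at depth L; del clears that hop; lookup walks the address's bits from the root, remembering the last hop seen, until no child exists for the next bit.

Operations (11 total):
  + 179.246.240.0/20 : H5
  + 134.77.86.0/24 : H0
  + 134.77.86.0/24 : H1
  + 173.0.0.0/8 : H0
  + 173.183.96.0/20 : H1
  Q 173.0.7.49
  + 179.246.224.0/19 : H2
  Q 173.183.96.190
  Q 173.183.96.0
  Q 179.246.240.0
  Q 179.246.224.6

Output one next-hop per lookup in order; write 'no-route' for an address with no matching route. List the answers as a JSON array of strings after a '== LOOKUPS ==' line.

Trace:
  + 179.246.240.0/20 (H5) depth=20
  + 134.77.86.0/24 (H0) depth=24
  + 134.77.86.0/24 (H1) depth=24
  + 173.0.0.0/8 (H0) depth=8
  + 173.183.96.0/20 (H1) depth=20
  Q 173.0.7.49: descend 10101101 ; hops seen [H0] ; pick H0
  + 179.246.224.0/19 (H2) depth=19
  Q 173.183.96.190: descend 10101101101101110110 ; hops seen [H0,H1] ; pick H1
  Q 173.183.96.0: descend 10101101101101110110 ; hops seen [H0,H1] ; pick H1
  Q 179.246.240.0: descend 10110011111101101111 ; hops seen [H2,H5] ; pick H5
  Q 179.246.224.6: descend 1011001111110110111 ; hops seen [H2] ; pick H2

== LOOKUPS ==
["H0","H1","H1","H5","H2"]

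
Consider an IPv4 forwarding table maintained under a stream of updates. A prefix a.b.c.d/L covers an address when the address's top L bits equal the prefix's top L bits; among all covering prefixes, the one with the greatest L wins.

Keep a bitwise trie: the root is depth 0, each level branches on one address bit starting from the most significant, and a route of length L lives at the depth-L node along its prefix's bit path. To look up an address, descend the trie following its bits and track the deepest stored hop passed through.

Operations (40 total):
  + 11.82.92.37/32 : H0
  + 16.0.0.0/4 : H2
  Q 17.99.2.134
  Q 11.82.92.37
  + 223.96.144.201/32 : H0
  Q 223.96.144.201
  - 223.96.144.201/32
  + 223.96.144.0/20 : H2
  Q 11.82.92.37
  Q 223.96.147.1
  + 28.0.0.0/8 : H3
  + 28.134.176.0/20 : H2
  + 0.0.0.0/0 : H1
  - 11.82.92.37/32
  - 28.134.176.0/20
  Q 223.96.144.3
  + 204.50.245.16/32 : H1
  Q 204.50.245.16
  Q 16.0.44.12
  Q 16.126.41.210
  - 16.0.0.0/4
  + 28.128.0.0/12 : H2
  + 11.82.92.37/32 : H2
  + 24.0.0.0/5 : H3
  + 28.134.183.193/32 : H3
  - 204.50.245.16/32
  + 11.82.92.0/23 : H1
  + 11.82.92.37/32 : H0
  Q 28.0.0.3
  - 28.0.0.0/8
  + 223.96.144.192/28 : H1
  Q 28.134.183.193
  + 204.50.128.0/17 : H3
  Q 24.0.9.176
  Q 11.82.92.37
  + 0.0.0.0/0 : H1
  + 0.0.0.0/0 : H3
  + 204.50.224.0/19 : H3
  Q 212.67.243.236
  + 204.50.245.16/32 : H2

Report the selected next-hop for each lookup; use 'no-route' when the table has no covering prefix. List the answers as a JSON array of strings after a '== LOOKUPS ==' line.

Process each operation:
  add 11.82.92.37/32 -> H0 at depth 32
  add 16.0.0.0/4 -> H2 at depth 4
  Q 17.99.2.134: descend 0001 ; hops seen [H2] ; pick H2
  Q 11.82.92.37: descend 00001011010100100101110000100101 ; hops seen [H0] ; pick H0
  add 223.96.144.201/32 -> H0 at depth 32
  Q 223.96.144.201: descend 11011111011000001001000011001001 ; hops seen [H0] ; pick H0
  - 223.96.144.201/32 clear@32
  add 223.96.144.0/20 -> H2 at depth 20
  Q 11.82.92.37: descend 00001011010100100101110000100101 ; hops seen [H0] ; pick H0
  Q 223.96.147.1: descend 1101111101100000100100 ; hops seen [H2] ; pick H2
  add 28.0.0.0/8 -> H3 at depth 8
  add 28.134.176.0/20 -> H2 at depth 20
  add 0.0.0.0/0 -> H1 at depth 0
  - 11.82.92.37/32 clear@32
  - 28.134.176.0/20 clear@20
  Q 223.96.144.3: descend 110111110110000010010000 ; hops seen [H1,H2] ; pick H2
  add 204.50.245.16/32 -> H1 at depth 32
  Q 204.50.245.16: descend 11001100001100101111010100010000 ; hops seen [H1,H1] ; pick H1
  Q 16.0.44.12: descend 0001 ; hops seen [H1,H2] ; pick H2
  Q 16.126.41.210: descend 0001 ; hops seen [H1,H2] ; pick H2
  - 16.0.0.0/4 clear@4
  add 28.128.0.0/12 -> H2 at depth 12
  add 11.82.92.37/32 -> H2 at depth 32
  add 24.0.0.0/5 -> H3 at depth 5
  add 28.134.183.193/32 -> H3 at depth 32
  - 204.50.245.16/32 clear@32
  add 11.82.92.0/23 -> H1 at depth 23
  add 11.82.92.37/32 -> H0 at depth 32
  Q 28.0.0.3: descend 00011100 ; hops seen [H1,H3,H3] ; pick H3
  - 28.0.0.0/8 clear@8
  add 223.96.144.192/28 -> H1 at depth 28
  Q 28.134.183.193: descend 00011100100001101011011111000001 ; hops seen [H1,H3,H2,H3] ; pick H3
  add 204.50.128.0/17 -> H3 at depth 17
  Q 24.0.9.176: descend 00011 ; hops seen [H1,H3] ; pick H3
  Q 11.82.92.37: descend 00001011010100100101110000100101 ; hops seen [H1,H1,H0] ; pick H0
  add 0.0.0.0/0 -> H1 at depth 0
  add 0.0.0.0/0 -> H3 at depth 0
  add 204.50.224.0/19 -> H3 at depth 19
  Q 212.67.243.236: descend 1101 ; hops seen [H3] ; pick H3
  add 204.50.245.16/32 -> H2 at depth 32

== LOOKUPS ==
["H2","H0","H0","H0","H2","H2","H1","H2","H2","H3","H3","H3","H0","H3"]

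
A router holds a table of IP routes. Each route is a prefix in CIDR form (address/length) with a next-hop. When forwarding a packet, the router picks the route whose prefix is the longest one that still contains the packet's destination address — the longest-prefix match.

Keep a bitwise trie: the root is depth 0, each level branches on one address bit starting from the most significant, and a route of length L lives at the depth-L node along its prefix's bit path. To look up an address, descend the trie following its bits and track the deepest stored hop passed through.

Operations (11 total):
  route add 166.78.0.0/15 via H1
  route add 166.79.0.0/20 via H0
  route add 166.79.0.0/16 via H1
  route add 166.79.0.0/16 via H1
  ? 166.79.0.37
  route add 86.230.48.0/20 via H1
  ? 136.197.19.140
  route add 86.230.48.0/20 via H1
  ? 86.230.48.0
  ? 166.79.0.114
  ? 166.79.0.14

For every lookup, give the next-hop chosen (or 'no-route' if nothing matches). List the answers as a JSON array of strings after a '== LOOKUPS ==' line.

Process each operation:
  add 166.78.0.0/15 -> H1 at depth 15
  add 166.79.0.0/20 -> H0 at depth 20
  add 166.79.0.0/16 -> H1 at depth 16
  add 166.79.0.0/16 -> H1 at depth 16
  ? 166.79.0.37  path d0:-→d1:-→d2:-→d3:-→d4:-→d5:-→d6:-→d7:-→d8:-→d9:-→d10:-→d11:-→d12:-→d13:-→d14:-→d15:H1→d16:H1→d17:-→d18:-→d19:-→d20:H0  best=H0
  add 86.230.48.0/20 -> H1 at depth 20
  ? 136.197.19.140  path d0:-→d1:-→d2:-  best=no-route
  add 86.230.48.0/20 -> H1 at depth 20
  ? 86.230.48.0  path d0:-→d1:-→d2:-→d3:-→d4:-→d5:-→d6:-→d7:-→d8:-→d9:-→d10:-→d11:-→d12:-→d13:-→d14:-→d15:-→d16:-→d17:-→d18:-→d19:-→d20:H1  best=H1
  ? 166.79.0.114  path d0:-→d1:-→d2:-→d3:-→d4:-→d5:-→d6:-→d7:-→d8:-→d9:-→d10:-→d11:-→d12:-→d13:-→d14:-→d15:H1→d16:H1→d17:-→d18:-→d19:-→d20:H0  best=H0
  ? 166.79.0.14  path d0:-→d1:-→d2:-→d3:-→d4:-→d5:-→d6:-→d7:-→d8:-→d9:-→d10:-→d11:-→d12:-→d13:-→d14:-→d15:H1→d16:H1→d17:-→d18:-→d19:-→d20:H0  best=H0

== LOOKUPS ==
["H0","no-route","H1","H0","H0"]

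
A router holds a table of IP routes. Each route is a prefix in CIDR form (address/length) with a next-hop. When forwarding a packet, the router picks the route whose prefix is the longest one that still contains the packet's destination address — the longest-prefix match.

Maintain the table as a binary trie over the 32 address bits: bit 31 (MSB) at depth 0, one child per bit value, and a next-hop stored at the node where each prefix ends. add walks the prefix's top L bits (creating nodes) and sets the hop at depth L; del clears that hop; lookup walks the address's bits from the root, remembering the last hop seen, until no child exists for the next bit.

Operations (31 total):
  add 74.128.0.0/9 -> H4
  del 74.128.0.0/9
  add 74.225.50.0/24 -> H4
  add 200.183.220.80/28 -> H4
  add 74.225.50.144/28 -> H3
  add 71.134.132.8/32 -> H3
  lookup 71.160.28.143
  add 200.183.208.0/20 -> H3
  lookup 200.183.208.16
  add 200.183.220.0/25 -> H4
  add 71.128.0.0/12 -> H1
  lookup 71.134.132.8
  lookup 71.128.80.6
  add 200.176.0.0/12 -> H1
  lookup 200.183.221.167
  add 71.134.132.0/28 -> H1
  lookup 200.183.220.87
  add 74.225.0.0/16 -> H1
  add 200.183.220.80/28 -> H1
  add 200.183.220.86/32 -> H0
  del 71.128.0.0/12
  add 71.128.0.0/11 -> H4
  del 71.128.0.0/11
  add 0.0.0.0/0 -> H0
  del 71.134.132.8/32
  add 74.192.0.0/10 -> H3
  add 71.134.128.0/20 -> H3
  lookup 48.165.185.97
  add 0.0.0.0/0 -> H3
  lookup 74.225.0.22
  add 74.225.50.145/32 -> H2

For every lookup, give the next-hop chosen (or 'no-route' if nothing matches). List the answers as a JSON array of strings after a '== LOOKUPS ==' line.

Trace:
  add 74.128.0.0/9 -> H4 at depth 9
  del 74.128.0.0/9 (clear depth 9)
  add 74.225.50.0/24 -> H4 at depth 24
  add 200.183.220.80/28 -> H4 at depth 28
  add 74.225.50.144/28 -> H3 at depth 28
  add 71.134.132.8/32 -> H3 at depth 32
  lookup 71.160.28.143: bits 0100011110 walk d0:-→d1:-→d2:-→d3:-→d4:-→d5:-→d6:-→d7:-→d8:-→d9:-→d10:- -> no-route
  add 200.183.208.0/20 -> H3 at depth 20
  lookup 200.183.208.16: bits 11001000101101111101 walk d0:-→d1:-→d2:-→d3:-→d4:-→d5:-→d6:-→d7:-→d8:-→d9:-→d10:-→d11:-→d12:-→d13:-→d14:-→d15:-→d16:-→d17:-→d18:-→d19:-→d20:H3 -> H3
  add 200.183.220.0/25 -> H4 at depth 25
  add 71.128.0.0/12 -> H1 at depth 12
  lookup 71.134.132.8: bits 01000111100001101000010000001000 walk d0:-→d1:-→d2:-→d3:-→d4:-→d5:-→d6:-→d7:-→d8:-→d9:-→d10:-→d11:-→d12:H1→d13:-→d14:-→d15:-→d16:-→d17:-→d18:-→d19:-→d20:-→d21:-→d22:-→d23:-→d24:-→d25:-→d26:-→d27:-→d28:-→d29:-→d30:-→d31:-→d32:H3 -> H3
  lookup 71.128.80.6: bits 0100011110000 walk d0:-→d1:-→d2:-→d3:-→d4:-→d5:-→d6:-→d7:-→d8:-→d9:-→d10:-→d11:-→d12:H1→d13:- -> H1
  add 200.176.0.0/12 -> H1 at depth 12
  lookup 200.183.221.167: bits 11001000101101111101110 walk d0:-→d1:-→d2:-→d3:-→d4:-→d5:-→d6:-→d7:-→d8:-→d9:-→d10:-→d11:-→d12:H1→d13:-→d14:-→d15:-→d16:-→d17:-→d18:-→d19:-→d20:H3→d21:-→d22:-→d23:- -> H3
  add 71.134.132.0/28 -> H1 at depth 28
  lookup 200.183.220.87: bits 1100100010110111110111000101 walk d0:-→d1:-→d2:-→d3:-→d4:-→d5:-→d6:-→d7:-→d8:-→d9:-→d10:-→d11:-→d12:H1→d13:-→d14:-→d15:-→d16:-→d17:-→d18:-→d19:-→d20:H3→d21:-→d22:-→d23:-→d24:-→d25:H4→d26:-→d27:-→d28:H4 -> H4
  add 74.225.0.0/16 -> H1 at depth 16
  add 200.183.220.80/28 -> H1 at depth 28
  add 200.183.220.86/32 -> H0 at depth 32
  del 71.128.0.0/12 (clear depth 12)
  add 71.128.0.0/11 -> H4 at depth 11
  del 71.128.0.0/11 (clear depth 11)
  add 0.0.0.0/0 -> H0 at depth 0
  del 71.134.132.8/32 (clear depth 32)
  add 74.192.0.0/10 -> H3 at depth 10
  add 71.134.128.0/20 -> H3 at depth 20
  lookup 48.165.185.97: bits 0 walk d0:H0→d1:- -> H0
  add 0.0.0.0/0 -> H3 at depth 0
  lookup 74.225.0.22: bits 010010101110000100 walk d0:H3→d1:-→d2:-→d3:-→d4:-→d5:-→d6:-→d7:-→d8:-→d9:-→d10:H3→d11:-→d12:-→d13:-→d14:-→d15:-→d16:H1→d17:-→d18:- -> H1
  add 74.225.50.145/32 -> H2 at depth 32

== LOOKUPS ==
["no-route","H3","H3","H1","H3","H4","H0","H1"]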